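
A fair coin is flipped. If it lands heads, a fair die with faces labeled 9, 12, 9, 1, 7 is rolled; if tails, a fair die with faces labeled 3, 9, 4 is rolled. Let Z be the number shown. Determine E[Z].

97/15

E[Z | heads] = (9+12+9+1+7)/5 = 38/5.
E[Z | tails] = (3+9+4)/3 = 16/3.
By the law of total expectation,
E[Z] = (1/2)·(38/5) + (1/2)·(16/3) = 97/15.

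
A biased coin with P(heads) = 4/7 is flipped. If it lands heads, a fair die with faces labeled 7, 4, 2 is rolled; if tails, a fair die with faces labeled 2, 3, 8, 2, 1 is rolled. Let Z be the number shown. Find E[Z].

404/105

E[Z | heads] = (7+4+2)/3 = 13/3.
E[Z | tails] = (2+3+8+2+1)/5 = 16/5.
E[Z] = (4/7)·(13/3) + (3/7)·(16/5) = 404/105.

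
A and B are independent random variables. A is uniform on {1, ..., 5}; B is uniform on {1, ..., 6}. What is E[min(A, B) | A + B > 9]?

Outcomes with A + B > 9: (4,6), (5,5), (5,6), each with probability 1/30.
E[min(A, B) | A + B > 9] = (4 + 5 + 5) / 3 = 14/3.

14/3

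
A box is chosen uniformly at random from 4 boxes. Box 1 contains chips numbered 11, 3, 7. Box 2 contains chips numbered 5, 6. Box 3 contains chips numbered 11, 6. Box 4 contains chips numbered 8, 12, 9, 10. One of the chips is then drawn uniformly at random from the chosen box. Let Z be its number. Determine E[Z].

E[Z | box 1] = (11+3+7)/3 = 7.
E[Z | box 2] = (5+6)/2 = 11/2.
E[Z | box 3] = (11+6)/2 = 17/2.
E[Z | box 4] = (8+12+9+10)/4 = 39/4.
By the law of total expectation,
E[Z] = (1/4)·(7) + (1/4)·(11/2) + (1/4)·(17/2) + (1/4)·(39/4) = 123/16.

123/16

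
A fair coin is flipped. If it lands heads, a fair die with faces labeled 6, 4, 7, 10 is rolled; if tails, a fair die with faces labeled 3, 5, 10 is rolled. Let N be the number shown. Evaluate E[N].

E[N | heads] = (6+4+7+10)/4 = 27/4.
E[N | tails] = (3+5+10)/3 = 6.
By the law of total expectation,
E[N] = (1/2)·(27/4) + (1/2)·(6) = 51/8.

51/8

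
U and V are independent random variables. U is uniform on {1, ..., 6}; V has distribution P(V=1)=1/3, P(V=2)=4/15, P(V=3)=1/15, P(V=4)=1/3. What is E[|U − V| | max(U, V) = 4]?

P(max(U, V) = 4) = 1/3.
Summing |U−V|·P(x,y) over outcomes with max(U, V) = 4 gives 3/5.
E[|U − V| | max(U, V) = 4] = (3/5) / (1/3) = 9/5.

9/5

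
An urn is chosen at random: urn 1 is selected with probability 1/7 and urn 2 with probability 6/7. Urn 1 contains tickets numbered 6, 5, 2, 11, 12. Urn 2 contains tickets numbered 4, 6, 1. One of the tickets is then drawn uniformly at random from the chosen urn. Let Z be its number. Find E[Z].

146/35

E[Z | urn 1] = (6+5+2+11+12)/5 = 36/5.
E[Z | urn 2] = (4+6+1)/3 = 11/3.
E[Z] = (1/7)·(36/5) + (6/7)·(11/3) = 146/35.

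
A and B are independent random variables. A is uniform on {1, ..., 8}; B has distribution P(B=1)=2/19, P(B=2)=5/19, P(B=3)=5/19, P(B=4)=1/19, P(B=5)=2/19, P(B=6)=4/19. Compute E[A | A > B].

P(A > B) = 87/152.
Summing A·P(x,y) over outcomes with A > B gives 27/8.
E[A | A > B] = (27/8) / (87/152) = 171/29.

171/29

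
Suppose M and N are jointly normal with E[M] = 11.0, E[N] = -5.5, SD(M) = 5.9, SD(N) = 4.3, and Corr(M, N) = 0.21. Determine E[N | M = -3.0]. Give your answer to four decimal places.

-7.6427

The regression of N on M has slope ρ·σ_N/σ_M and passes through (μ_M, μ_N).
E[N | M=-3.0] = -5.5 + (0.21)·(4.3/5.9)·(-3.0 − (11.0)) = -5.5 + (0.15305)·(-14) = -7.6427.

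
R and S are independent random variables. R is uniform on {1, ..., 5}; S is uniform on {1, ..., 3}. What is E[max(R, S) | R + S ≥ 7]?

14/3

Outcomes with R + S ≥ 7: (4,3), (5,2), (5,3), each with probability 1/15.
E[max(R, S) | R + S ≥ 7] = (4 + 5 + 5) / 3 = 14/3.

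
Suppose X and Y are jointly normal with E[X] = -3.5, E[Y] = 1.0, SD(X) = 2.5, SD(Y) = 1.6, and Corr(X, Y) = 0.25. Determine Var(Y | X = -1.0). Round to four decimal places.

For a bivariate normal, Var(Y | X=x) = σ_Y²(1 − ρ²).
Var(Y | X=-1.0) = (1.6)²·(1 − (0.25)²) = 2.56·0.9375 = 2.4000.

2.4000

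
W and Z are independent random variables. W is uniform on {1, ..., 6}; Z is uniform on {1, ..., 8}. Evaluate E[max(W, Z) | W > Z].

P(W > Z) = 5/16.
Summing max(W,Z)·P(x,y) over outcomes with W > Z gives 35/24.
E[max(W, Z) | W > Z] = (35/24) / (5/16) = 14/3.

14/3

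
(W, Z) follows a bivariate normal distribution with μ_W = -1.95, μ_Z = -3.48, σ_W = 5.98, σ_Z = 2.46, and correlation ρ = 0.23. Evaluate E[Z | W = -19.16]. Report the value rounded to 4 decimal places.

-5.1083

For a bivariate normal, E[Z | W=x] = μ_Z + ρ·(σ_Z/σ_W)·(x − μ_W).
E[Z | W=-19.16] = -3.48 + (0.23)·(2.46/5.98)·(-19.16 − (-1.95)) = -3.48 + (0.094615)·(-17.21) = -5.1083.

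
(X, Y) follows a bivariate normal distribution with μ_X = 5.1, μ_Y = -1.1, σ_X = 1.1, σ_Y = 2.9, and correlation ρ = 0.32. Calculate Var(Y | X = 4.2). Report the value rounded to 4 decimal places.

Var(Y | X=x) = (1 − ρ²)·σ_Y².
Var(Y | X=4.2) = (2.9)²·(1 − (0.32)²) = 8.41·0.8976 = 7.5488.

7.5488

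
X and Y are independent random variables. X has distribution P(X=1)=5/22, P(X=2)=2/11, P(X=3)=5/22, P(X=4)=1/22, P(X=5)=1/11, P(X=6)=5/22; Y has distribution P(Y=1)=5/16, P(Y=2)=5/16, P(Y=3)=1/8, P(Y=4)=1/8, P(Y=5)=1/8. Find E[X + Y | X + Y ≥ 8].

722/81

P(X + Y ≥ 8) = 81/352.
Summing (X+Y)·P(x,y) over outcomes with X + Y ≥ 8 gives 361/176.
E[X + Y | X + Y ≥ 8] = (361/176) / (81/352) = 722/81.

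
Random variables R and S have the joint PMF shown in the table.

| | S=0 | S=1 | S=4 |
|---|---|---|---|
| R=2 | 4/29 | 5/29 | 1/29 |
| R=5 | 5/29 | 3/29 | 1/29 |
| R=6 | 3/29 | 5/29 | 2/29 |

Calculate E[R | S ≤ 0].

17/4

P(S ≤ 0) = 12/29.
Σ R·P over the event = 2·(4/29) + 5·(5/29) + 6·(3/29) = 51/29.
E[R | S ≤ 0] = (51/29) / (12/29) = 17/4.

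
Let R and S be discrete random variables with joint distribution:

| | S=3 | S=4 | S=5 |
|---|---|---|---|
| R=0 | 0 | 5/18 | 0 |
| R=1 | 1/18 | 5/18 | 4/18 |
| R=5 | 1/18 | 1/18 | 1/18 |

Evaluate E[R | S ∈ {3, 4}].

16/13

P(S ∈ {3, 4}) = 13/18.
Σ R·P over the event = 0·(5/18) + 1·(1/18) + 1·(5/18) + 5·(1/18) + 5·(1/18) = 8/9.
E[R | S ∈ {3, 4}] = (8/9) / (13/18) = 16/13.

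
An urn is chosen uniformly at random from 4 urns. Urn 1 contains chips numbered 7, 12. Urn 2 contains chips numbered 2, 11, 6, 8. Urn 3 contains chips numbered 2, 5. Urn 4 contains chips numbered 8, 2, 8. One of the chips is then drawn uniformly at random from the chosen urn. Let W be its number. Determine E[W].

103/16

E[W | urn 1] = (7+12)/2 = 19/2.
E[W | urn 2] = (2+11+6+8)/4 = 27/4.
E[W | urn 3] = (2+5)/2 = 7/2.
E[W | urn 4] = (8+2+8)/3 = 6.
E[W] = (1/4)·(19/2) + (1/4)·(27/4) + (1/4)·(7/2) + (1/4)·(6) = 103/16.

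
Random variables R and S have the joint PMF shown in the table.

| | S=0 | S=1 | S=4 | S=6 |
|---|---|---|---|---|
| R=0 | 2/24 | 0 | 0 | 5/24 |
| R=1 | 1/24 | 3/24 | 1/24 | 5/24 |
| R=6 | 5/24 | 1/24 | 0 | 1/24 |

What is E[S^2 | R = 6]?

37/7

P(R = 6) = 7/24.
Σ S^2·P over the event = 0·(5/24) + 1·(1/24) + 36·(1/24) = 37/24.
E[S^2 | R = 6] = (37/24) / (7/24) = 37/7.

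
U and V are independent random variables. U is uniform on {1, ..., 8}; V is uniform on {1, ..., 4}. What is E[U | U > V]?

62/11

P(U > V) = 11/16.
Summing U·P(x,y) over outcomes with U > V gives 31/8.
E[U | U > V] = (31/8) / (11/16) = 62/11.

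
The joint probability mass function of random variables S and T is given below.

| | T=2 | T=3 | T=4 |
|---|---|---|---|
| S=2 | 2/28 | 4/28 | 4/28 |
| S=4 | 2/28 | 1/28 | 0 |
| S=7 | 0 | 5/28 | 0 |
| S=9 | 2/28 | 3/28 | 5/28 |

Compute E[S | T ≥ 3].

P(T ≥ 3) = 11/14.
Σ S·P over the event = 2·(4/28) + 2·(4/28) + 4·(1/28) + 7·(5/28) + 9·(3/28) + 9·(5/28) = 127/28.
E[S | T ≥ 3] = (127/28) / (11/14) = 127/22.

127/22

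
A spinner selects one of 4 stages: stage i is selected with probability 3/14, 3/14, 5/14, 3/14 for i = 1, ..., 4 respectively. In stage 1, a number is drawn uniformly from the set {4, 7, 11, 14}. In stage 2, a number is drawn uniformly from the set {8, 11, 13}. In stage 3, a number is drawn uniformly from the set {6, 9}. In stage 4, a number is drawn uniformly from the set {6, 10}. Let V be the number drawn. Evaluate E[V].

E[V | stage 1] = (4+7+11+14)/4 = 9.
E[V | stage 2] = (8+11+13)/3 = 32/3.
E[V | stage 3] = (6+9)/2 = 15/2.
E[V | stage 4] = (6+10)/2 = 8.
By the law of total expectation,
E[V] = (3/14)·(9) + (3/14)·(32/3) + (5/14)·(15/2) + (3/14)·(8) = 241/28.

241/28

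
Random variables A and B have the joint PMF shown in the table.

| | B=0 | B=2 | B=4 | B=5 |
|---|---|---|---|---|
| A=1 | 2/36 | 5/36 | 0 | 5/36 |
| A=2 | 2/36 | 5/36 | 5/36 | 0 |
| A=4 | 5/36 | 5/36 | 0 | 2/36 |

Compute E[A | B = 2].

7/3

P(B = 2) = 5/12.
Summing A·P(A=x,B=y) over the conditioning event gives 35/36.
E[A | B = 2] = (35/36) / (5/12) = 7/3.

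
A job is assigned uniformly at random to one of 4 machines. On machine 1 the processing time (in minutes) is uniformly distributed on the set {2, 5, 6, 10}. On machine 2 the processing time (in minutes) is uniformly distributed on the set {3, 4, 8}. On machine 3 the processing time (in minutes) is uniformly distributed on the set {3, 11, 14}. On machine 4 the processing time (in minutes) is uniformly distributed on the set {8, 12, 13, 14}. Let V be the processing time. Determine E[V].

E[V | machine 1] = (2+5+6+10)/4 = 23/4.
E[V | machine 2] = (3+4+8)/3 = 5.
E[V | machine 3] = (3+11+14)/3 = 28/3.
E[V | machine 4] = (8+12+13+14)/4 = 47/4.
By the law of total expectation,
E[V] = (1/4)·(23/4) + (1/4)·(5) + (1/4)·(28/3) + (1/4)·(47/4) = 191/24.

191/24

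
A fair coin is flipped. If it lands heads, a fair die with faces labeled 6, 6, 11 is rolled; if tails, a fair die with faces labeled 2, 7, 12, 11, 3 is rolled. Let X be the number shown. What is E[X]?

E[X | heads] = (6+6+11)/3 = 23/3.
E[X | tails] = (2+7+12+11+3)/5 = 7.
By the law of total expectation,
E[X] = (1/2)·(23/3) + (1/2)·(7) = 22/3.

22/3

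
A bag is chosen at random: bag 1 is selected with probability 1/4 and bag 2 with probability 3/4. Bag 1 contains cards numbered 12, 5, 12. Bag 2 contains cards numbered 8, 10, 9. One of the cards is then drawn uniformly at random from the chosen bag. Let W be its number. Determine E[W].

55/6

E[W | bag 1] = (12+5+12)/3 = 29/3.
E[W | bag 2] = (8+10+9)/3 = 9.
By the law of total expectation,
E[W] = (1/4)·(29/3) + (3/4)·(9) = 55/6.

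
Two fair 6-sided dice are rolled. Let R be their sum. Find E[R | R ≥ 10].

32/3

P(R ≥ 10) = 1/6.
Σ over the event: 10·1/12 + 11·1/18 + 12·1/36 = 16/9.
E[R | R ≥ 10] = (16/9) / (1/6) = 32/3.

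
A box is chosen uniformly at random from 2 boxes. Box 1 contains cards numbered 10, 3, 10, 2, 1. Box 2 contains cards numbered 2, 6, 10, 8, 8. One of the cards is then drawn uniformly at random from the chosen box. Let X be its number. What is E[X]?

6

E[X | box 1] = (10+3+10+2+1)/5 = 26/5.
E[X | box 2] = (2+6+10+8+8)/5 = 34/5.
E[X] = (1/2)·(26/5) + (1/2)·(34/5) = 6.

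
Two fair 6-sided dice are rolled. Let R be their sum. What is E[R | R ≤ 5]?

4

P(R ≤ 5) = 5/18.
Σ over the event: 2·1/36 + 3·1/18 + 4·1/12 + 5·1/9 = 10/9.
E[R | R ≤ 5] = (10/9) / (5/18) = 4.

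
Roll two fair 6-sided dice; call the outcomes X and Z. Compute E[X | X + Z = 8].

4

Outcomes with X + Z = 8: (2,6), (3,5), (4,4), (5,3), (6,2), each with probability 1/36.
E[X | X + Z = 8] = (2 + 3 + 4 + 5 + 6) / 5 = 4.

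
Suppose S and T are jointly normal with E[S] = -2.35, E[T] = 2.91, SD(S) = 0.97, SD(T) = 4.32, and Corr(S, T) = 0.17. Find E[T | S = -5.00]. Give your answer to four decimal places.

The regression of T on S has slope ρ·σ_T/σ_S and passes through (μ_S, μ_T).
E[T | S=-5.00] = 2.91 + (0.17)·(4.32/0.97)·(-5.00 − (-2.35)) = 2.91 + (0.7571134)·(-2.65) = 0.9036.

0.9036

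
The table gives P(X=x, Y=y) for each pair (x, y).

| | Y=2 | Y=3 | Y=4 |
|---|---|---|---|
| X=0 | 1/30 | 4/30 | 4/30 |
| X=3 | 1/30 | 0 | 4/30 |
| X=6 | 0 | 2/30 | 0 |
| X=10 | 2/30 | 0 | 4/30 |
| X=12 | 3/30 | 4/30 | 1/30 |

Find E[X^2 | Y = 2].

641/7

P(Y = 2) = 7/30.
Σ X^2·P over the event = 0·(1/30) + 9·(1/30) + 100·(2/30) + 144·(3/30) = 641/30.
E[X^2 | Y = 2] = (641/30) / (7/30) = 641/7.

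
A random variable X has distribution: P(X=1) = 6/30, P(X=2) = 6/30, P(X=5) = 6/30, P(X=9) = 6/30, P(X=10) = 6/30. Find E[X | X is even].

6

P(X is even) = 2/5.
Σ over the event: 2·1/5 + 10·1/5 = 12/5.
E[X | X is even] = (12/5) / (2/5) = 6.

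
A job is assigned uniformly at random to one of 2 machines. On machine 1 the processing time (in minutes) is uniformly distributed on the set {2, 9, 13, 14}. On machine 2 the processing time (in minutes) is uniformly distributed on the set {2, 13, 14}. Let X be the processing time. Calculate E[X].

115/12

E[X | machine 1] = (2+9+13+14)/4 = 19/2.
E[X | machine 2] = (2+13+14)/3 = 29/3.
By the law of total expectation,
E[X] = (1/2)·(19/2) + (1/2)·(29/3) = 115/12.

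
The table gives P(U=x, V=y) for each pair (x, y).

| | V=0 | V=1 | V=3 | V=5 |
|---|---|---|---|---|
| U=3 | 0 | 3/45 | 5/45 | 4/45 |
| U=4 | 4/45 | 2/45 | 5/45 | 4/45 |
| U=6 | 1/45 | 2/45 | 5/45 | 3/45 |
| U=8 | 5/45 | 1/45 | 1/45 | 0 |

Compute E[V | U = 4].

P(U = 4) = 1/3.
Σ V·P over the event = 0·(4/45) + 1·(2/45) + 3·(5/45) + 5·(4/45) = 37/45.
E[V | U = 4] = (37/45) / (1/3) = 37/15.

37/15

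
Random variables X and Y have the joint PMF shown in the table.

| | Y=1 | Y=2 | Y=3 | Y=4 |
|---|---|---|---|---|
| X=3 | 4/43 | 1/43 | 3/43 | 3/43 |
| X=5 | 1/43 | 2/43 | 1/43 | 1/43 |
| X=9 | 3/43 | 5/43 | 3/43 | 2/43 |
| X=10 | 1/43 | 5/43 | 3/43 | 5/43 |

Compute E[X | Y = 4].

P(Y = 4) = 11/43.
Σ X·P over the event = 3·(3/43) + 5·(1/43) + 9·(2/43) + 10·(5/43) = 82/43.
E[X | Y = 4] = (82/43) / (11/43) = 82/11.

82/11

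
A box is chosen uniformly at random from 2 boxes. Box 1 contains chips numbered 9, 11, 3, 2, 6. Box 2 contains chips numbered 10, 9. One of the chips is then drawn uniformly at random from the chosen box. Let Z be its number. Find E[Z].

157/20

E[Z | box 1] = (9+11+3+2+6)/5 = 31/5.
E[Z | box 2] = (10+9)/2 = 19/2.
E[Z] = (1/2)·(31/5) + (1/2)·(19/2) = 157/20.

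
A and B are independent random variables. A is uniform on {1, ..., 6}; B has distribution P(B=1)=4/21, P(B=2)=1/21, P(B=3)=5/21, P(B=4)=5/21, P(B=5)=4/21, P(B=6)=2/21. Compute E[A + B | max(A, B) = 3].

P(max(A, B) = 3) = 10/63.
Summing (A+B)·P(x,y) over outcomes with max(A, B) = 3 gives 16/21.
E[A + B | max(A, B) = 3] = (16/21) / (10/63) = 24/5.

24/5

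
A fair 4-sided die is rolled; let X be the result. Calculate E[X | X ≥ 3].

Given X ≥ 3, X is equally likely to be any of {3, 4}.
E[X | X ≥ 3] = (3 + 4) / 2 = 7/2.

7/2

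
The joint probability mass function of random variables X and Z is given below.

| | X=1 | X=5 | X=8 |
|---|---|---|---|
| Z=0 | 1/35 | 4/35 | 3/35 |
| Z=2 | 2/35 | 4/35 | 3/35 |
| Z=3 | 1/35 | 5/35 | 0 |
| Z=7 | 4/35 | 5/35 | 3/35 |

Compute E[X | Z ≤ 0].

45/8

P(Z ≤ 0) = 8/35.
Summing X·P(X=x,Z=y) over the conditioning event gives 9/7.
E[X | Z ≤ 0] = (9/7) / (8/35) = 45/8.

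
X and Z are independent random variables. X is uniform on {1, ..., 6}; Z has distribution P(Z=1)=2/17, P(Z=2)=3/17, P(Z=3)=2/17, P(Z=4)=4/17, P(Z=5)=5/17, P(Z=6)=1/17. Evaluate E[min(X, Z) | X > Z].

P(X > Z) = 41/102.
Summing min(X,Z)·P(x,y) over outcomes with X > Z gives 109/102.
E[min(X, Z) | X > Z] = (109/102) / (41/102) = 109/41.

109/41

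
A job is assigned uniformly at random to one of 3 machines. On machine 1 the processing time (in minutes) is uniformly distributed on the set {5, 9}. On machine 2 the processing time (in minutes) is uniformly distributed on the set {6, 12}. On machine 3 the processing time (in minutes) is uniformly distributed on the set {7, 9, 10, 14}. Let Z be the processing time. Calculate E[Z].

26/3

E[Z | machine 1] = (5+9)/2 = 7.
E[Z | machine 2] = (6+12)/2 = 9.
E[Z | machine 3] = (7+9+10+14)/4 = 10.
E[Z] = (1/3)·(7) + (1/3)·(9) + (1/3)·(10) = 26/3.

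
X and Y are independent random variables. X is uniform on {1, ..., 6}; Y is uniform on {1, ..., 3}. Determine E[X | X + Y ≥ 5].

P(X + Y ≥ 5) = 2/3.
Summing X·P(x,y) over outcomes with X + Y ≥ 5 gives 53/18.
E[X | X + Y ≥ 5] = (53/18) / (2/3) = 53/12.

53/12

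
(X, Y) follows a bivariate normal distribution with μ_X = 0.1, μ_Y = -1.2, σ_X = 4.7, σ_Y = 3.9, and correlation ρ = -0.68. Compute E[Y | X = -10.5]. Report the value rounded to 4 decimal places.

4.7811

The regression of Y on X has slope ρ·σ_Y/σ_X and passes through (μ_X, μ_Y).
E[Y | X=-10.5] = -1.2 + (-0.68)·(3.9/4.7)·(-10.5 − (0.1)) = -1.2 + (-0.564255)·(-10.6) = 4.7811.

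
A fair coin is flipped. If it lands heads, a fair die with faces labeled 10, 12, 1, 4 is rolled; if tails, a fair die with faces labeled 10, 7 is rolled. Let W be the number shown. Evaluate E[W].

61/8

E[W | heads] = (10+12+1+4)/4 = 27/4.
E[W | tails] = (10+7)/2 = 17/2.
By the law of total expectation,
E[W] = (1/2)·(27/4) + (1/2)·(17/2) = 61/8.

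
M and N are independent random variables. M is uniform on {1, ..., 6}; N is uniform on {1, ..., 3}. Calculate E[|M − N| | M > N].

31/12

P(M > N) = 2/3.
Summing |M−N|·P(x,y) over outcomes with M > N gives 31/18.
E[|M − N| | M > N] = (31/18) / (2/3) = 31/12.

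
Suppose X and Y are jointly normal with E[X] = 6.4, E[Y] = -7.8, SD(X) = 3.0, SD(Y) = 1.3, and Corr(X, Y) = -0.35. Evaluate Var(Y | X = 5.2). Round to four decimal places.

Var(Y | X=x) = (1 − ρ²)·σ_Y².
Var(Y | X=5.2) = (1.3)²·(1 − (-0.35)²) = 1.69·0.8775 = 1.4830.

1.4830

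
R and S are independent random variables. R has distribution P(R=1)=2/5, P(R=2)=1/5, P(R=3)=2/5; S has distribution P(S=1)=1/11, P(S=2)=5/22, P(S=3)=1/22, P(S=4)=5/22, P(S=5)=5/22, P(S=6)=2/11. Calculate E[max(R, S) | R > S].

P(R > S) = 8/55.
Summing max(R,S)·P(x,y) over outcomes with R > S gives 23/55.
E[max(R, S) | R > S] = (23/55) / (8/55) = 23/8.

23/8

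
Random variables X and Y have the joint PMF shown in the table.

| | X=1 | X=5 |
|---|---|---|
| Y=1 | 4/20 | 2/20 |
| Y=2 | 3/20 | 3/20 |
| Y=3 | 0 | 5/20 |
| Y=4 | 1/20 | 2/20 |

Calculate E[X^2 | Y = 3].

25

P(Y = 3) = 1/4.
Summing X^2·P(X=x,Y=y) over the conditioning event gives 25/4.
E[X^2 | Y = 3] = (25/4) / (1/4) = 25.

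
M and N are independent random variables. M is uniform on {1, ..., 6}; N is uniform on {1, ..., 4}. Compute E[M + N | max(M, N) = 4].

44/7

P(max(M, N) = 4) = 7/24.
Summing (M+N)·P(x,y) over outcomes with max(M, N) = 4 gives 11/6.
E[M + N | max(M, N) = 4] = (11/6) / (7/24) = 44/7.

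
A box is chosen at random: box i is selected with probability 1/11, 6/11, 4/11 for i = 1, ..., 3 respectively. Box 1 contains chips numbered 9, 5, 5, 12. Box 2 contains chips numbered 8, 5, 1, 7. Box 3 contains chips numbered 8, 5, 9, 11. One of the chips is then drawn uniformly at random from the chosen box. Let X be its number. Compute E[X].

E[X | box 1] = (9+5+5+12)/4 = 31/4.
E[X | box 2] = (8+5+1+7)/4 = 21/4.
E[X | box 3] = (8+5+9+11)/4 = 33/4.
E[X] = (1/11)·(31/4) + (6/11)·(21/4) + (4/11)·(33/4) = 289/44.

289/44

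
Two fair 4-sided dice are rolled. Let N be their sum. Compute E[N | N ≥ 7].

22/3

P(N ≥ 7) = 3/16.
Σ over the event: 7·1/8 + 8·1/16 = 11/8.
E[N | N ≥ 7] = (11/8) / (3/16) = 22/3.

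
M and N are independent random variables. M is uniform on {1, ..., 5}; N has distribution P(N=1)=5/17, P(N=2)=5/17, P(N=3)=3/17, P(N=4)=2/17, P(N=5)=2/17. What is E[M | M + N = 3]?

3/2

P(M + N = 3) = 2/17.
Summing M·P(x,y) over outcomes with M + N = 3 gives 3/17.
E[M | M + N = 3] = (3/17) / (2/17) = 3/2.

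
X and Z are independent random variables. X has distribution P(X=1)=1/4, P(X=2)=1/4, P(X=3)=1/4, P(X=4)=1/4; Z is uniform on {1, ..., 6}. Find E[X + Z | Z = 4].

13/2

P(Z = 4) = 1/6.
Summing (X+Z)·P(x,y) over outcomes with Z = 4 gives 13/12.
E[X + Z | Z = 4] = (13/12) / (1/6) = 13/2.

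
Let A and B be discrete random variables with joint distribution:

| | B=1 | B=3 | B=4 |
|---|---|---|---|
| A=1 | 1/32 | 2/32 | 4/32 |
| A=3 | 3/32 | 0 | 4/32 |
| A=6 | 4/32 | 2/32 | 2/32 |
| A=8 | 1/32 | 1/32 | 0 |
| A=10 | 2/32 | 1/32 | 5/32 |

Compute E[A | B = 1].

62/11

P(B = 1) = 11/32.
Σ A·P over the event = 1·(1/32) + 3·(3/32) + 6·(4/32) + 8·(1/32) + 10·(2/32) = 31/16.
E[A | B = 1] = (31/16) / (11/32) = 62/11.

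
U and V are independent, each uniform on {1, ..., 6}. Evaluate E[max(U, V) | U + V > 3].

52/11

P(U + V > 3) = 11/12.
Summing max(U,V)·P(x,y) over outcomes with U + V > 3 gives 13/3.
E[max(U, V) | U + V > 3] = (13/3) / (11/12) = 52/11.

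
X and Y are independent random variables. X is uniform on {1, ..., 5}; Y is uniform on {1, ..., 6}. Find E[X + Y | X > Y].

P(X > Y) = 1/3.
Summing (X+Y)·P(x,y) over outcomes with X > Y gives 2.
E[X + Y | X > Y] = (2) / (1/3) = 6.

6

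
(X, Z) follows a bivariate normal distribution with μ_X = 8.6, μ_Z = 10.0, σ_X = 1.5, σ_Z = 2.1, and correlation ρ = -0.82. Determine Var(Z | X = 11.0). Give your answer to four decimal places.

Var(Z | X=x) = (1 − ρ²)·σ_Z².
Var(Z | X=11.0) = (2.1)²·(1 − (-0.82)²) = 4.41·0.3276 = 1.4447.

1.4447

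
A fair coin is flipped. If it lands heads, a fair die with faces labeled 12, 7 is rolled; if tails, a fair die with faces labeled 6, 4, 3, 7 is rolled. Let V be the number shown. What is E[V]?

29/4

E[V | heads] = (12+7)/2 = 19/2.
E[V | tails] = (6+4+3+7)/4 = 5.
E[V] = (1/2)·(19/2) + (1/2)·(5) = 29/4.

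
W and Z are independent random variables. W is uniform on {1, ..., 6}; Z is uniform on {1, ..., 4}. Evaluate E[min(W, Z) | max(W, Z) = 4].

Outcomes with max(W, Z) = 4: (1,4), (2,4), (3,4), (4,1), (4,2), (4,3), (4,4), each with probability 1/24.
E[min(W, Z) | max(W, Z) = 4] = (1 + 2 + 3 + 1 + 2 + 3 + 4) / 7 = 16/7.

16/7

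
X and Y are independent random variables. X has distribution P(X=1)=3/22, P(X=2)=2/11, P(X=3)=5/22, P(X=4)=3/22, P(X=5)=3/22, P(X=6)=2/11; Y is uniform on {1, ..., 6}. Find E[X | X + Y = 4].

13/6

P(X + Y = 4) = 1/11.
Summing X·P(x,y) over outcomes with X + Y = 4 gives 13/66.
E[X | X + Y = 4] = (13/66) / (1/11) = 13/6.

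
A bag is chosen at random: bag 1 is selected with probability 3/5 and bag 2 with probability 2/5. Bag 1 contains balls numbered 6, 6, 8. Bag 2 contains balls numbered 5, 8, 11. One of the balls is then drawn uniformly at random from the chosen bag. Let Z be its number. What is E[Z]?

E[Z | bag 1] = (6+6+8)/3 = 20/3.
E[Z | bag 2] = (5+8+11)/3 = 8.
E[Z] = (3/5)·(20/3) + (2/5)·(8) = 36/5.

36/5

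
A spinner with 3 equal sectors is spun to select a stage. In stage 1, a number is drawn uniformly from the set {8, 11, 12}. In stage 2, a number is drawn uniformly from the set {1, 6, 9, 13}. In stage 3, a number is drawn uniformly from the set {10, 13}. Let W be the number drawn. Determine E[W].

349/36

E[W | stage 1] = (8+11+12)/3 = 31/3.
E[W | stage 2] = (1+6+9+13)/4 = 29/4.
E[W | stage 3] = (10+13)/2 = 23/2.
By the law of total expectation,
E[W] = (1/3)·(31/3) + (1/3)·(29/4) + (1/3)·(23/2) = 349/36.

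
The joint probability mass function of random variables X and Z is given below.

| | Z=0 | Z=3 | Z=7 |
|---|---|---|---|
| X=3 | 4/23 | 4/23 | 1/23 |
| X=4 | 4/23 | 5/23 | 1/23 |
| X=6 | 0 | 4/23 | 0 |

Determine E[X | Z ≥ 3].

21/5

P(Z ≥ 3) = 15/23.
Σ X·P over the event = 3·(4/23) + 3·(1/23) + 4·(5/23) + 4·(1/23) + 6·(4/23) = 63/23.
E[X | Z ≥ 3] = (63/23) / (15/23) = 21/5.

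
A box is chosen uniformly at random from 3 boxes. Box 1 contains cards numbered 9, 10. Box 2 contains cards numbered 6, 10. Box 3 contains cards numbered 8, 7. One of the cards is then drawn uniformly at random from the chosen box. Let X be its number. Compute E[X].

E[X | box 1] = (9+10)/2 = 19/2.
E[X | box 2] = (6+10)/2 = 8.
E[X | box 3] = (8+7)/2 = 15/2.
E[X] = (1/3)·(19/2) + (1/3)·(8) + (1/3)·(15/2) = 25/3.

25/3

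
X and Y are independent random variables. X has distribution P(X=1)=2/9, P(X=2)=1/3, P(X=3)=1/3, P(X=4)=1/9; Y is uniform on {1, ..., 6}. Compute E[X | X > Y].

P(X > Y) = 2/9.
Summing X·P(x,y) over outcomes with X > Y gives 2/3.
E[X | X > Y] = (2/3) / (2/9) = 3.

3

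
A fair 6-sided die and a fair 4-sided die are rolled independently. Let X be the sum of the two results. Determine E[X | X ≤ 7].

46/9

P(X ≤ 7) = 3/4.
Σ over the event: 2·1/24 + 3·1/12 + 4·1/8 + 5·1/6 + 6·1/6 + 7·1/6 = 23/6.
E[X | X ≤ 7] = (23/6) / (3/4) = 46/9.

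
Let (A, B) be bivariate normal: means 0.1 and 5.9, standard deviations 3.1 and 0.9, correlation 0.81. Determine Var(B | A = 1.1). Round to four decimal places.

For a bivariate normal, Var(B | A=x) = σ_B²(1 − ρ²).
Var(B | A=1.1) = (0.9)²·(1 − (0.81)²) = 0.81·0.3439 = 0.2786.

0.2786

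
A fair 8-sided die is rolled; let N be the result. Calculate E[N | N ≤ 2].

Given N ≤ 2, N is equally likely to be any of {1, 2}.
E[N | N ≤ 2] = (1 + 2) / 2 = 3/2.

3/2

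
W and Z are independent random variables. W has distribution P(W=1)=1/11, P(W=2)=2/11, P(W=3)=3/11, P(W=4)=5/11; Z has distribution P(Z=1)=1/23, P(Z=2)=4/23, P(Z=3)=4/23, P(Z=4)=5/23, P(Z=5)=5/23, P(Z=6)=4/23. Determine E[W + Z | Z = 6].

100/11

P(Z = 6) = 4/23.
Summing (W+Z)·P(x,y) over outcomes with Z = 6 gives 400/253.
E[W + Z | Z = 6] = (400/253) / (4/23) = 100/11.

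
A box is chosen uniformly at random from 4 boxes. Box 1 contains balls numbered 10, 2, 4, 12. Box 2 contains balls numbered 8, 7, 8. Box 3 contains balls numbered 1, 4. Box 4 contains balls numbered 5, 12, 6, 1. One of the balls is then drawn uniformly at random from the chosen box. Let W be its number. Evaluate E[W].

E[W | box 1] = (10+2+4+12)/4 = 7.
E[W | box 2] = (8+7+8)/3 = 23/3.
E[W | box 3] = (1+4)/2 = 5/2.
E[W | box 4] = (5+12+6+1)/4 = 6.
By the law of total expectation,
E[W] = (1/4)·(7) + (1/4)·(23/3) + (1/4)·(5/2) + (1/4)·(6) = 139/24.

139/24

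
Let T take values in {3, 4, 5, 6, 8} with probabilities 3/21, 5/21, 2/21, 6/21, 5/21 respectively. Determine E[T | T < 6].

P(T < 6) = 10/21.
Σ over the event: 3·1/7 + 4·5/21 + 5·2/21 = 13/7.
E[T | T < 6] = (13/7) / (10/21) = 39/10.

39/10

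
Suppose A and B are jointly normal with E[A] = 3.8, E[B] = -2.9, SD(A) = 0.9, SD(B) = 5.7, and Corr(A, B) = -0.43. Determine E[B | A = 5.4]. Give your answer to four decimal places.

E[B | A=x] = μ_B + ρ(σ_B/σ_A)(x − μ_A) for jointly normal variables.
E[B | A=5.4] = -2.9 + (-0.43)·(5.7/0.9)·(5.4 − (3.8)) = -2.9 + (-2.7233)·(1.6) = -7.2573.

-7.2573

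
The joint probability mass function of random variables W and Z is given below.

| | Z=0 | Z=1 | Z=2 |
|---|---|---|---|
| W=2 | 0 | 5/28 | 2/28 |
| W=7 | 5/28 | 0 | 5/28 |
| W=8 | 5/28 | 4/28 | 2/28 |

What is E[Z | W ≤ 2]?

P(W ≤ 2) = 1/4.
Σ Z·P over the event = 1·(5/28) + 2·(2/28) = 9/28.
E[Z | W ≤ 2] = (9/28) / (1/4) = 9/7.

9/7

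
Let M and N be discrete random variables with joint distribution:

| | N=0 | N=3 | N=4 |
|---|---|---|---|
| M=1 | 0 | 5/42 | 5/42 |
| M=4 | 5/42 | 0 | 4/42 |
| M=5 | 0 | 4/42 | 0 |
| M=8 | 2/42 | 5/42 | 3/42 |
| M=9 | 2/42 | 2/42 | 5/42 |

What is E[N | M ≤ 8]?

30/11

P(M ≤ 8) = 11/14.
Summing N·P(M=x,N=y) over the conditioning event gives 15/7.
E[N | M ≤ 8] = (15/7) / (11/14) = 30/11.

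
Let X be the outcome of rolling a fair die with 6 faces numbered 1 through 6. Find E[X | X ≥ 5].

11/2

Given X ≥ 5, X is equally likely to be any of {5, 6}.
E[X | X ≥ 5] = (5 + 6) / 2 = 11/2.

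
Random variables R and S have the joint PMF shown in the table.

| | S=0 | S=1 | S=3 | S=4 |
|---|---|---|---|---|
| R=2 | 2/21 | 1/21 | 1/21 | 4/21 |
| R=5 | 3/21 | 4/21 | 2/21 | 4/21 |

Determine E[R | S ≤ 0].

19/5

P(S ≤ 0) = 5/21.
Σ R·P over the event = 2·(2/21) + 5·(3/21) = 19/21.
E[R | S ≤ 0] = (19/21) / (5/21) = 19/5.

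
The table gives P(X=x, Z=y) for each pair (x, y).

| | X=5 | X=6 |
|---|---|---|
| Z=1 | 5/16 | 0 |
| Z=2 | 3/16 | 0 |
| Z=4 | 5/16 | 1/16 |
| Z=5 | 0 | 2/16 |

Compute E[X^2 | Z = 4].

P(Z = 4) = 3/8.
Σ X^2·P over the event = 25·(5/16) + 36·(1/16) = 161/16.
E[X^2 | Z = 4] = (161/16) / (3/8) = 161/6.

161/6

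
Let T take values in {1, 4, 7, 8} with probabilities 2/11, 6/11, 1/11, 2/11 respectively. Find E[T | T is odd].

P(T is odd) = 3/11.
Σ over the event: 1·2/11 + 7·1/11 = 9/11.
E[T | T is odd] = (9/11) / (3/11) = 3.

3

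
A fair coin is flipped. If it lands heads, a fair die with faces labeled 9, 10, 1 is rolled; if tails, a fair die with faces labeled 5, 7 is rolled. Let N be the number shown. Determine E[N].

19/3

E[N | heads] = (9+10+1)/3 = 20/3.
E[N | tails] = (5+7)/2 = 6.
E[N] = (1/2)·(20/3) + (1/2)·(6) = 19/3.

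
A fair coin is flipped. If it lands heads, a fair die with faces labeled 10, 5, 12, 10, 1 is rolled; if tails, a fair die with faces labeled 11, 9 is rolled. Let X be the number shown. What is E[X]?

44/5

E[X | heads] = (10+5+12+10+1)/5 = 38/5.
E[X | tails] = (11+9)/2 = 10.
E[X] = (1/2)·(38/5) + (1/2)·(10) = 44/5.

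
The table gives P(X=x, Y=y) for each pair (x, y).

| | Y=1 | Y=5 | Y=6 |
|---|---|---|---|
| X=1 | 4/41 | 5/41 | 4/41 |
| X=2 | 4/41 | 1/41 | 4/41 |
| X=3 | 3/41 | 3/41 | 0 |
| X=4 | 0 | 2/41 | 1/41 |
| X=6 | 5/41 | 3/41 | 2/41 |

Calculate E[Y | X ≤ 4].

120/31

P(X ≤ 4) = 31/41.
Summing Y·P(X=x,Y=y) over the conditioning event gives 120/41.
E[Y | X ≤ 4] = (120/41) / (31/41) = 120/31.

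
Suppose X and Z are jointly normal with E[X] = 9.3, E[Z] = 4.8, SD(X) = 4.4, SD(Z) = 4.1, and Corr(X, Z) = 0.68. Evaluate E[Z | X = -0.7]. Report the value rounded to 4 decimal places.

-1.5364

E[Z | X=x] = μ_Z + ρ(σ_Z/σ_X)(x − μ_X) for jointly normal variables.
E[Z | X=-0.7] = 4.8 + (0.68)·(4.1/4.4)·(-0.7 − (9.3)) = 4.8 + (0.63364)·(-10) = -1.5364.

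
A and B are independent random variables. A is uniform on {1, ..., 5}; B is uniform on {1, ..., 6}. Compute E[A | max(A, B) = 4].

22/7

Outcomes with max(A, B) = 4: (1,4), (2,4), (3,4), (4,1), (4,2), (4,3), (4,4), each with probability 1/30.
E[A | max(A, B) = 4] = (1 + 2 + 3 + 4 + 4 + 4 + 4) / 7 = 22/7.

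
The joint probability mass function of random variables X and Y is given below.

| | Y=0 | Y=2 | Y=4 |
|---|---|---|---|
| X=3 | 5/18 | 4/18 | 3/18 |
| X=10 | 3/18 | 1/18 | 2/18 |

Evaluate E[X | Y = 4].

29/5

P(Y = 4) = 5/18.
Σ X·P over the event = 3·(3/18) + 10·(2/18) = 29/18.
E[X | Y = 4] = (29/18) / (5/18) = 29/5.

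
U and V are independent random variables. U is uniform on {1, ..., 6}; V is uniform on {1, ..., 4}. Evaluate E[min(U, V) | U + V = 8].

3

Outcomes with U + V = 8: (4,4), (5,3), (6,2), each with probability 1/24.
E[min(U, V) | U + V = 8] = (4 + 3 + 2) / 3 = 3.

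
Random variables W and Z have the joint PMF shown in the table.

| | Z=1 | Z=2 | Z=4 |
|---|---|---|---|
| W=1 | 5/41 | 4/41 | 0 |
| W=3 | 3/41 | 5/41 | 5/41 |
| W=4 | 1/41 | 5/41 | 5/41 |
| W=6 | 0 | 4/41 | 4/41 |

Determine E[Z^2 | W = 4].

P(W = 4) = 11/41.
Σ Z^2·P over the event = 1·(1/41) + 4·(5/41) + 16·(5/41) = 101/41.
E[Z^2 | W = 4] = (101/41) / (11/41) = 101/11.

101/11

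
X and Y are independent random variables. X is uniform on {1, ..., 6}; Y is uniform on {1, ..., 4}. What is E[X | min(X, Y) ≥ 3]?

9/2

P(min(X, Y) ≥ 3) = 1/3.
Summing X·P(x,y) over outcomes with min(X, Y) ≥ 3 gives 3/2.
E[X | min(X, Y) ≥ 3] = (3/2) / (1/3) = 9/2.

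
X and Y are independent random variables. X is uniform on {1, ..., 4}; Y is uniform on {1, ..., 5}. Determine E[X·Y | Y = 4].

Outcomes with Y = 4: (1,4), (2,4), (3,4), (4,4), each with probability 1/20.
E[X·Y | Y = 4] = (4 + 8 + 12 + 16) / 4 = 10.

10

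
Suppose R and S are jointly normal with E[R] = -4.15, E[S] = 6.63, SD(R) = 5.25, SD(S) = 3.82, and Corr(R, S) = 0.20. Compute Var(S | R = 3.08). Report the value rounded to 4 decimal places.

The conditional variance in a bivariate normal is σ_S²(1 − ρ²), independent of x.
Var(S | R=3.08) = (3.82)²·(1 − (0.20)²) = 14.5924·0.96 = 14.0087.

14.0087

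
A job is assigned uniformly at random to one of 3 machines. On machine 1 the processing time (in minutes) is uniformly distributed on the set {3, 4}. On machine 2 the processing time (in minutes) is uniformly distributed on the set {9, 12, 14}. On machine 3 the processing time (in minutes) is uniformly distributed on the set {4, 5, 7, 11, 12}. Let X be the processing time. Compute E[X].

E[X | machine 1] = (3+4)/2 = 7/2.
E[X | machine 2] = (9+12+14)/3 = 35/3.
E[X | machine 3] = (4+5+7+11+12)/5 = 39/5.
By the law of total expectation,
E[X] = (1/3)·(7/2) + (1/3)·(35/3) + (1/3)·(39/5) = 689/90.

689/90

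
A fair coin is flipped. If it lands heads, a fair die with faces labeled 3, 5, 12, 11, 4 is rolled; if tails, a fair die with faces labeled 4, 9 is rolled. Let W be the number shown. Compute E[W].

27/4

E[W | heads] = (3+5+12+11+4)/5 = 7.
E[W | tails] = (4+9)/2 = 13/2.
E[W] = (1/2)·(7) + (1/2)·(13/2) = 27/4.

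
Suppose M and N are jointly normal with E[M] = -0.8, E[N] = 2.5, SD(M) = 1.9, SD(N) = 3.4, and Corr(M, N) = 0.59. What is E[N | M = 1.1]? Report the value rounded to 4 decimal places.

4.5060

The regression of N on M has slope ρ·σ_N/σ_M and passes through (μ_M, μ_N).
E[N | M=1.1] = 2.5 + (0.59)·(3.4/1.9)·(1.1 − (-0.8)) = 2.5 + (1.0558)·(1.9) = 4.5060.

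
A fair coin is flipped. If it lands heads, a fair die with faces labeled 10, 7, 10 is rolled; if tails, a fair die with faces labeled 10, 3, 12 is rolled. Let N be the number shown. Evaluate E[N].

26/3

E[N | heads] = (10+7+10)/3 = 9.
E[N | tails] = (10+3+12)/3 = 25/3.
E[N] = (1/2)·(9) + (1/2)·(25/3) = 26/3.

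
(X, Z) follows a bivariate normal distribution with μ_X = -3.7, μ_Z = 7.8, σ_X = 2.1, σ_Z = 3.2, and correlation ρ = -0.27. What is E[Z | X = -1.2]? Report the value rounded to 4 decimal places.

6.7714

E[Z | X=x] = μ_Z + ρ(σ_Z/σ_X)(x − μ_X) for jointly normal variables.
E[Z | X=-1.2] = 7.8 + (-0.27)·(3.2/2.1)·(-1.2 − (-3.7)) = 7.8 + (-0.41143)·(2.5) = 6.7714.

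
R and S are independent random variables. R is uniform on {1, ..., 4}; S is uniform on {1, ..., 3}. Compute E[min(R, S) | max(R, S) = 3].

Outcomes with max(R, S) = 3: (1,3), (2,3), (3,1), (3,2), (3,3), each with probability 1/12.
E[min(R, S) | max(R, S) = 3] = (1 + 2 + 1 + 2 + 3) / 5 = 9/5.

9/5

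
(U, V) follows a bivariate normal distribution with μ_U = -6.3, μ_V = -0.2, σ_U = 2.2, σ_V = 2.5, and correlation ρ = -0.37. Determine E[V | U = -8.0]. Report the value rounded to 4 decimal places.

E[V | U=x] = μ_V + ρ(σ_V/σ_U)(x − μ_U) for jointly normal variables.
E[V | U=-8.0] = -0.2 + (-0.37)·(2.5/2.2)·(-8.0 − (-6.3)) = -0.2 + (-0.42045)·(-1.7) = 0.5148.

0.5148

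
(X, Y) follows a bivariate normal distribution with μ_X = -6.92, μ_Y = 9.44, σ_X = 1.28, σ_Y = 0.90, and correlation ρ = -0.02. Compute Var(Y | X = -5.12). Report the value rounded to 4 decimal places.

For a bivariate normal, Var(Y | X=x) = σ_Y²(1 − ρ²).
Var(Y | X=-5.12) = (0.90)²·(1 − (-0.02)²) = 0.81·0.9996 = 0.8097.

0.8097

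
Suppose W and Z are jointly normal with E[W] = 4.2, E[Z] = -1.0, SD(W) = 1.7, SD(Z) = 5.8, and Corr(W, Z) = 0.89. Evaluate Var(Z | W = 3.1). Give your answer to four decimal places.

The conditional variance in a bivariate normal is σ_Z²(1 − ρ²), independent of x.
Var(Z | W=3.1) = (5.8)²·(1 − (0.89)²) = 33.64·0.2079 = 6.9938.

6.9938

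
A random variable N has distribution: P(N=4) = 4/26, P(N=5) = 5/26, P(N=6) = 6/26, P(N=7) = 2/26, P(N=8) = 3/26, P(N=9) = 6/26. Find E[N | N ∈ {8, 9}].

26/3

P(N ∈ {8, 9}) = 9/26.
Σ over the event: 8·3/26 + 9·3/13 = 3.
E[N | N ∈ {8, 9}] = (3) / (9/26) = 26/3.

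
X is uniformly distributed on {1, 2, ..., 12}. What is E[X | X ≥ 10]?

Given X ≥ 10, X is equally likely to be any of {10, 11, 12}.
E[X | X ≥ 10] = (10 + 11 + 12) / 3 = 11.

11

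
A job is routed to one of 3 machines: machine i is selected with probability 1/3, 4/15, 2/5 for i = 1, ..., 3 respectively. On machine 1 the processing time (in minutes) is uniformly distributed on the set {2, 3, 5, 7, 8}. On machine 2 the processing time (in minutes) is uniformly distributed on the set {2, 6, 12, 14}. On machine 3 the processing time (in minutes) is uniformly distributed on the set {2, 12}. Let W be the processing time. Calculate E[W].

101/15

E[W | machine 1] = (2+3+5+7+8)/5 = 5.
E[W | machine 2] = (2+6+12+14)/4 = 17/2.
E[W | machine 3] = (2+12)/2 = 7.
E[W] = (1/3)·(5) + (4/15)·(17/2) + (2/5)·(7) = 101/15.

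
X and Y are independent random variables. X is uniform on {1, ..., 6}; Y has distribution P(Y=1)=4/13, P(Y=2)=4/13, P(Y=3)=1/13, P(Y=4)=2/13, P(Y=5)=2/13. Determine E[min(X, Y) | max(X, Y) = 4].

35/17

P(max(X, Y) = 4) = 17/78.
Summing min(X,Y)·P(x,y) over outcomes with max(X, Y) = 4 gives 35/78.
E[min(X, Y) | max(X, Y) = 4] = (35/78) / (17/78) = 35/17.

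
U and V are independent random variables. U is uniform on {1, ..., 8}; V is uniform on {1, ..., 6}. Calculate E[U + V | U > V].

79/9

P(U > V) = 9/16.
Summing (U+V)·P(x,y) over outcomes with U > V gives 79/16.
E[U + V | U > V] = (79/16) / (9/16) = 79/9.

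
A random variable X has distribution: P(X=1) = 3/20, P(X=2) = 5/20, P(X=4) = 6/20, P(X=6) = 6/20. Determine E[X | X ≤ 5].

37/14

P(X ≤ 5) = 7/10.
Σ over the event: 1·3/20 + 2·1/4 + 4·3/10 = 37/20.
E[X | X ≤ 5] = (37/20) / (7/10) = 37/14.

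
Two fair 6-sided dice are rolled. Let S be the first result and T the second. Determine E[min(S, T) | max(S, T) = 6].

P(max(S, T) = 6) = 11/36.
Summing min(S,T)·P(x,y) over outcomes with max(S, T) = 6 gives 1.
E[min(S, T) | max(S, T) = 6] = (1) / (11/36) = 36/11.

36/11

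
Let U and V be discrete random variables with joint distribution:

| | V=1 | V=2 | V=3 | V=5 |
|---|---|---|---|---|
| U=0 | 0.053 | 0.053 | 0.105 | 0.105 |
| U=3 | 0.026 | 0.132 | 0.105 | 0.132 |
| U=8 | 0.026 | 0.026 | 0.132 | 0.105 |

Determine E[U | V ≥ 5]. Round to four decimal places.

P(V ≥ 5) = 0.342.
Σ U·P over the event = 0·(0.105) + 3·(0.132) + 8·(0.105) = 1.236.
E[U | V ≥ 5] = (1.236) / (0.342) = 3.6140.

3.6140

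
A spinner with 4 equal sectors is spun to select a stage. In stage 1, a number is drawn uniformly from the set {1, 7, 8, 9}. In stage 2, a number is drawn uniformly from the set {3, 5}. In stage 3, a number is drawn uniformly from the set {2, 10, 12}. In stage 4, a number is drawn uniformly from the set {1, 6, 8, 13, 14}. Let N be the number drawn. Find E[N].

E[N | stage 1] = (1+7+8+9)/4 = 25/4.
E[N | stage 2] = (3+5)/2 = 4.
E[N | stage 3] = (2+10+12)/3 = 8.
E[N | stage 4] = (1+6+8+13+14)/5 = 42/5.
By the law of total expectation,
E[N] = (1/4)·(25/4) + (1/4)·(4) + (1/4)·(8) + (1/4)·(42/5) = 533/80.

533/80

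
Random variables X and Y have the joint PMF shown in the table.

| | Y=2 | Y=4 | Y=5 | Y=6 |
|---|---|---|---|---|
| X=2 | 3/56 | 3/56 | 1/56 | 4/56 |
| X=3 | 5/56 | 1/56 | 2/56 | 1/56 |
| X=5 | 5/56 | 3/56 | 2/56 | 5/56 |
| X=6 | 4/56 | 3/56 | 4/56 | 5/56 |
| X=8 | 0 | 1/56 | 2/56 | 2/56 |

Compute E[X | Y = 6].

82/17

P(Y = 6) = 17/56.
Σ X·P over the event = 2·(4/56) + 3·(1/56) + 5·(5/56) + 6·(5/56) + 8·(2/56) = 41/28.
E[X | Y = 6] = (41/28) / (17/56) = 82/17.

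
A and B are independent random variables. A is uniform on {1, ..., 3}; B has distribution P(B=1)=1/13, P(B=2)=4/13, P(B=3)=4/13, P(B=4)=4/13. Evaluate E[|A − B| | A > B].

P(A > B) = 2/13.
Summing |A−B|·P(x,y) over outcomes with A > B gives 7/39.
E[|A − B| | A > B] = (7/39) / (2/13) = 7/6.

7/6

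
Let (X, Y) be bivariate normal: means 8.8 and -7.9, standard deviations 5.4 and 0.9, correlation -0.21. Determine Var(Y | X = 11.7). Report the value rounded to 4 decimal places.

Var(Y | X=x) = (1 − ρ²)·σ_Y².
Var(Y | X=11.7) = (0.9)²·(1 − (-0.21)²) = 0.81·0.9559 = 0.7743.

0.7743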